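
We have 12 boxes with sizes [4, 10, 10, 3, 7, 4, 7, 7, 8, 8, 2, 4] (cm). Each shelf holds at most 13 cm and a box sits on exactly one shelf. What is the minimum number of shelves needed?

7

Total = 10 + 10 + 8 + 8 + 7 + 7 + 7 + 4 + 4 + 4 + 3 + 2 = 74 cm.
Lower bound: ⌈74/13⌉ = 6 shelves.
Also, 7 boxes each exceed 13/2 cm, and no two of those can share a shelf, so at least 7 shelves are needed.
A packing using 7 shelves:
  shelf 1: 10 + 3 = 13
  shelf 2: 10 + 2 = 12
  shelf 3: 8 + 4 = 12
  shelf 4: 8 + 4 = 12
  shelf 5: 7 + 4 = 11
  shelf 6: 7 = 7
  shelf 7: 7 = 7
This matches the lower bound, so 7 is optimal.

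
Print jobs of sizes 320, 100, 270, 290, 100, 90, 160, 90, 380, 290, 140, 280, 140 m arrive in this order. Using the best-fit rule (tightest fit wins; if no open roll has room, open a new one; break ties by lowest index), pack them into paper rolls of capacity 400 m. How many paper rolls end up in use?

8

  320 → roll 1 (new)  [load 320/400]
  100 → roll 2 (new)  [load 100/400]
  270 → roll 2  [load 370/400]
  290 → roll 3 (new)  [load 290/400]
  100 → roll 3  [load 390/400]
  90 → roll 4 (new)  [load 90/400]
  160 → roll 4  [load 250/400]
  90 → roll 4  [load 340/400]
  380 → roll 5 (new)  [load 380/400]
  290 → roll 6 (new)  [load 290/400]
  140 → roll 7 (new)  [load 140/400]
  280 → roll 8 (new)  [load 280/400]
  140 → roll 7  [load 280/400]
8 paper rolls opened.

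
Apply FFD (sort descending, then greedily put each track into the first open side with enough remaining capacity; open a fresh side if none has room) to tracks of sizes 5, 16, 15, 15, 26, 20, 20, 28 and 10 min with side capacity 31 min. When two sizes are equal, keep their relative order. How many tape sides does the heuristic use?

Sorted descending: 28, 26, 20, 20, 16, 15, 15, 10, 5.
  28 → side 1 (new)  [load 28/31]
  26 → side 2 (new)  [load 26/31]
  20 → side 3 (new)  [load 20/31]
  20 → side 4 (new)  [load 20/31]
  16 → side 5 (new)  [load 16/31]
  15 → side 5  [load 31/31]
  15 → side 6 (new)  [load 15/31]
  10 → side 3  [load 30/31]
  5 → side 2  [load 31/31]
6 tape sides opened.

6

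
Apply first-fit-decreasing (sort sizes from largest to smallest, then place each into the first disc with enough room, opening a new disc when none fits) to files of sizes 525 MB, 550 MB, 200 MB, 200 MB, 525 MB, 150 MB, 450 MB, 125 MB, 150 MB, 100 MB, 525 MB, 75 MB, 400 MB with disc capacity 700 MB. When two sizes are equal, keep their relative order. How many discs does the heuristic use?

6

Sorted descending: 550, 525, 525, 525, 450, 400, 200, 200, 150, 150, 125, 100, 75.
  550 → disc 1 (new)  [load 550/700]
  525 → disc 2 (new)  [load 525/700]
  525 → disc 3 (new)  [load 525/700]
  525 → disc 4 (new)  [load 525/700]
  450 → disc 5 (new)  [load 450/700]
  400 → disc 6 (new)  [load 400/700]
  200 → disc 5  [load 650/700]
  200 → disc 6  [load 600/700]
  150 → disc 1  [load 700/700]
  150 → disc 2  [load 675/700]
  125 → disc 3  [load 650/700]
  100 → disc 4  [load 625/700]
  75 → disc 4  [load 700/700]
6 discs opened.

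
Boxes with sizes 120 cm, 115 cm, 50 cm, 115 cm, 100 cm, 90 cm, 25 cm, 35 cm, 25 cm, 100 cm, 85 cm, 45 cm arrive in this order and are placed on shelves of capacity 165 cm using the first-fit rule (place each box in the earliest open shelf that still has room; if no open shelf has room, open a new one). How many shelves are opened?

7

  120 → shelf 1 (new)  [load 120/165]
  115 → shelf 2 (new)  [load 115/165]
  50 → shelf 2  [load 165/165]
  115 → shelf 3 (new)  [load 115/165]
  100 → shelf 4 (new)  [load 100/165]
  90 → shelf 5 (new)  [load 90/165]
  25 → shelf 1  [load 145/165]
  35 → shelf 3  [load 150/165]
  25 → shelf 4  [load 125/165]
  100 → shelf 6 (new)  [load 100/165]
  85 → shelf 7 (new)  [load 85/165]
  45 → shelf 5  [load 135/165]
7 shelves opened.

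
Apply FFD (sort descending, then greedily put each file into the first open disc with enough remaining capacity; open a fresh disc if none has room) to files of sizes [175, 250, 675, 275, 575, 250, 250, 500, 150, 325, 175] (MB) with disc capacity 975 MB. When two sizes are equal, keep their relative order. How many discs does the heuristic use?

4

Sorted descending: 675, 575, 500, 325, 275, 250, 250, 250, 175, 175, 150.
  675 → disc 1 (new)  [load 675/975]
  575 → disc 2 (new)  [load 575/975]
  500 → disc 3 (new)  [load 500/975]
  325 → disc 2  [load 900/975]
  275 → disc 1  [load 950/975]
  250 → disc 3  [load 750/975]
  250 → disc 4 (new)  [load 250/975]
  250 → disc 4  [load 500/975]
  175 → disc 3  [load 925/975]
  175 → disc 4  [load 675/975]
  150 → disc 4  [load 825/975]
4 discs opened.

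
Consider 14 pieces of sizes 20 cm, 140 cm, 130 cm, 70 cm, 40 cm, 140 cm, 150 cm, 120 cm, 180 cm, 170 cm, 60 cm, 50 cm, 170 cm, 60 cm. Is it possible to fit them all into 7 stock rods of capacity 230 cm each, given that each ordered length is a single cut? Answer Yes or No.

Total = 1500 cm; ⌈1500/230⌉ = 7.
8 pieces each exceed half the capacity and cannot share a stock rod, forcing at least 8 stock rods.
At least 8 stock rods are required, but only 7 are allowed.

No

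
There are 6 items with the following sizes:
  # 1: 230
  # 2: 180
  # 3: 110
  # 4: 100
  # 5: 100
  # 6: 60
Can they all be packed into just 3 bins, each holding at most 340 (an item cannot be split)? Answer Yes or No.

A valid assignment using 3 bins:
  bin 1: 230 + 110 = 340
  bin 2: 180 + 100 + 60 = 340
  bin 3: 100 = 100
Every load is within 340, so 3 bins suffice.

Yes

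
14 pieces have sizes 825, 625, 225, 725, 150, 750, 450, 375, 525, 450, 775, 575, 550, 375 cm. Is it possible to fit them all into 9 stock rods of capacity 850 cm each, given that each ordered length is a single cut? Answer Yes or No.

No

Total = 7375 cm; ⌈7375/850⌉ = 9.
10 pieces each exceed half the capacity and cannot share a stock rod, forcing at least 10 stock rods.
At least 10 stock rods are required, but only 9 are allowed.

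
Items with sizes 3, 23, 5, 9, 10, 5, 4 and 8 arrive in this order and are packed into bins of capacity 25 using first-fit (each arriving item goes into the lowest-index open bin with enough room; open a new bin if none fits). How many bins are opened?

3

  3 → bin 1 (new)  [load 3/25]
  23 → bin 2 (new)  [load 23/25]
  5 → bin 1  [load 8/25]
  9 → bin 1  [load 17/25]
  10 → bin 3 (new)  [load 10/25]
  5 → bin 1  [load 22/25]
  4 → bin 3  [load 14/25]
  8 → bin 3  [load 22/25]
3 bins opened.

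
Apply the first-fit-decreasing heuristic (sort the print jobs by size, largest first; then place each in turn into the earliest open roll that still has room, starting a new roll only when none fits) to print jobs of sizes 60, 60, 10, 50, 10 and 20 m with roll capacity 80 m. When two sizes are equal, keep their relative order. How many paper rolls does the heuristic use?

3

Sorted descending: 60, 60, 50, 20, 10, 10.
  60 → roll 1 (new)  [load 60/80]
  60 → roll 2 (new)  [load 60/80]
  50 → roll 3 (new)  [load 50/80]
  20 → roll 1  [load 80/80]
  10 → roll 2  [load 70/80]
  10 → roll 2  [load 80/80]
3 paper rolls opened.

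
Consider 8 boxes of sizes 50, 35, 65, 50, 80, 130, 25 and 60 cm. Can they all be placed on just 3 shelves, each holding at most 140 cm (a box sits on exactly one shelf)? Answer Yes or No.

Total = 495 cm; ⌈495/140⌉ = 4.
At least 4 shelves are required, but only 3 are allowed.

No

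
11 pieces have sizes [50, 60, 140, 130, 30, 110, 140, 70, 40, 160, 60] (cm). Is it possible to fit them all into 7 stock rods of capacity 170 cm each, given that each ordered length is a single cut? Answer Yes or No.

Yes

A valid assignment using 7 stock rods:
  stock rod 1: 160 = 160
  stock rod 2: 140 + 30 = 170
  stock rod 3: 140 = 140
  stock rod 4: 130 + 40 = 170
  stock rod 5: 110 + 60 = 170
  stock rod 6: 70 + 60 = 130
  stock rod 7: 50 = 50
Every load is within 170 cm, so 7 stock rods suffice.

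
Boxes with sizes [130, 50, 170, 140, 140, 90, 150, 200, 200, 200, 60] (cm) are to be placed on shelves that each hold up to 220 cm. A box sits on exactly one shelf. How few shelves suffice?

8

Total = 200 + 200 + 200 + 170 + 150 + 140 + 140 + 130 + 90 + 60 + 50 = 1530 cm.
Lower bound: ⌈1530/220⌉ = 7 shelves.
Also, 8 boxes each exceed 110 cm, and no two of those can share a shelf, so at least 8 shelves are needed.
A packing using 8 shelves:
  shelf 1: 200 = 200
  shelf 2: 200 = 200
  shelf 3: 200 = 200
  shelf 4: 170 + 50 = 220
  shelf 5: 150 + 60 = 210
  shelf 6: 140 = 140
  shelf 7: 140 = 140
  shelf 8: 130 + 90 = 220
This matches the lower bound, so 8 is optimal.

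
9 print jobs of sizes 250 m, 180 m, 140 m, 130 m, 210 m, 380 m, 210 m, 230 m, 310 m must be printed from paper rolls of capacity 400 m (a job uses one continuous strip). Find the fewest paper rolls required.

Total = 380 + 310 + 250 + 230 + 210 + 210 + 180 + 140 + 130 = 2040 m.
Lower bound: ⌈2040/400⌉ = 6 paper rolls.
A packing using 6 paper rolls:
  roll 1: 380 = 380
  roll 2: 310 = 310
  roll 3: 250 + 140 = 390
  roll 4: 230 + 130 = 360
  roll 5: 210 + 180 = 390
  roll 6: 210 = 210
This matches the lower bound, so 6 is optimal.

6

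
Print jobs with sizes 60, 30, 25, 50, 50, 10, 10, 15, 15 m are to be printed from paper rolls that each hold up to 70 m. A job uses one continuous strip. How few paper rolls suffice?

4

Total = 60 + 50 + 50 + 30 + 25 + 15 + 15 + 10 + 10 = 265 m.
Lower bound: ⌈265/70⌉ = 4 paper rolls.
A packing using 4 paper rolls:
  roll 1: 60 + 10 = 70
  roll 2: 50 + 15 = 65
  roll 3: 50 + 15 = 65
  roll 4: 30 + 25 + 10 = 65
This matches the lower bound, so 4 is optimal.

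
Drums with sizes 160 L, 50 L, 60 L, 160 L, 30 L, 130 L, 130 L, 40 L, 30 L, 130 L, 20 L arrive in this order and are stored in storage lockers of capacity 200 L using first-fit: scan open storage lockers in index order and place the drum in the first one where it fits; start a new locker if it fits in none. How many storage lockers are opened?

6

  160 → locker 1 (new)  [load 160/200]
  50 → locker 2 (new)  [load 50/200]
  60 → locker 2  [load 110/200]
  160 → locker 3 (new)  [load 160/200]
  30 → locker 1  [load 190/200]
  130 → locker 4 (new)  [load 130/200]
  130 → locker 5 (new)  [load 130/200]
  40 → locker 2  [load 150/200]
  30 → locker 2  [load 180/200]
  130 → locker 6 (new)  [load 130/200]
  20 → locker 2  [load 200/200]
6 storage lockers opened.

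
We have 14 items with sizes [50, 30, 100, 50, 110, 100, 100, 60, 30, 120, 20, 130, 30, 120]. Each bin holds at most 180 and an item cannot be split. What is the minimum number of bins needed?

7

Total = 130 + 120 + 120 + 110 + 100 + 100 + 100 + 60 + 50 + 50 + 30 + 30 + 30 + 20 = 1050.
Lower bound: ⌈1050/180⌉ = 6 bins.
Also, 7 items each exceed 90, and no two of those can share a bin, so at least 7 bins are needed.
A packing using 7 bins:
  bin 1: 130 + 50 = 180
  bin 2: 120 + 60 = 180
  bin 3: 120 + 50 = 170
  bin 4: 110 + 30 + 30 = 170
  bin 5: 100 + 30 + 20 = 150
  bin 6: 100 = 100
  bin 7: 100 = 100
This matches the lower bound, so 7 is optimal.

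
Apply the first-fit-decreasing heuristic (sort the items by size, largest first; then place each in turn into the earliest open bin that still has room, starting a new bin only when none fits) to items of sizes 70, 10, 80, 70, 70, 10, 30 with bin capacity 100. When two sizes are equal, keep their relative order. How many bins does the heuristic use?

4

Sorted descending: 80, 70, 70, 70, 30, 10, 10.
  80 → bin 1 (new)  [load 80/100]
  70 → bin 2 (new)  [load 70/100]
  70 → bin 3 (new)  [load 70/100]
  70 → bin 4 (new)  [load 70/100]
  30 → bin 2  [load 100/100]
  10 → bin 1  [load 90/100]
  10 → bin 1  [load 100/100]
4 bins opened.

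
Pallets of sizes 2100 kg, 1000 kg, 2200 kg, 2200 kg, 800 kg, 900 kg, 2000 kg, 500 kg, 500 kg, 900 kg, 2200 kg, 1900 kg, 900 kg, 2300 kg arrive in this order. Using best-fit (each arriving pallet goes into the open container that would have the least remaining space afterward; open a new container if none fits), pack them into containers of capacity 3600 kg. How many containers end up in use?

7

  2100 → container 1 (new)  [load 2100/3600]
  1000 → container 1  [load 3100/3600]
  2200 → container 2 (new)  [load 2200/3600]
  2200 → container 3 (new)  [load 2200/3600]
  800 → container 2  [load 3000/3600]
  900 → container 3  [load 3100/3600]
  2000 → container 4 (new)  [load 2000/3600]
  500 → container 1  [load 3600/3600]
  500 → container 3  [load 3600/3600]
  900 → container 4  [load 2900/3600]
  2200 → container 5 (new)  [load 2200/3600]
  1900 → container 6 (new)  [load 1900/3600]
  900 → container 5  [load 3100/3600]
  2300 → container 7 (new)  [load 2300/3600]
7 containers opened.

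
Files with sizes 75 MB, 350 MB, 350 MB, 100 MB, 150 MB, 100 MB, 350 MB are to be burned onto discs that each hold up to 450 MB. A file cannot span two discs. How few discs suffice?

4

Total = 350 + 350 + 350 + 150 + 100 + 100 + 75 = 1475 MB.
Lower bound: ⌈1475/450⌉ = 4 discs.
A packing using 4 discs:
  disc 1: 350 + 100 = 450
  disc 2: 350 + 100 = 450
  disc 3: 350 + 75 = 425
  disc 4: 150 = 150
This matches the lower bound, so 4 is optimal.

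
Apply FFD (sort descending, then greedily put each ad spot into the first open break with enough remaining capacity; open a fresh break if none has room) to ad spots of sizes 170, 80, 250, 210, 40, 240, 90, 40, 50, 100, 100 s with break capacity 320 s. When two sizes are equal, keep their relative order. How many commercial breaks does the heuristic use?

5

Sorted descending: 250, 240, 210, 170, 100, 100, 90, 80, 50, 40, 40.
  250 → break 1 (new)  [load 250/320]
  240 → break 2 (new)  [load 240/320]
  210 → break 3 (new)  [load 210/320]
  170 → break 4 (new)  [load 170/320]
  100 → break 3  [load 310/320]
  100 → break 4  [load 270/320]
  90 → break 5 (new)  [load 90/320]
  80 → break 2  [load 320/320]
  50 → break 1  [load 300/320]
  40 → break 4  [load 310/320]
  40 → break 5  [load 130/320]
5 commercial breaks opened.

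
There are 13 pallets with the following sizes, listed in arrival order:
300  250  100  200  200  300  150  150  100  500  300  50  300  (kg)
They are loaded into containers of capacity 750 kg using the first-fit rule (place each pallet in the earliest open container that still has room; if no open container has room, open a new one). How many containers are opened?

5

  300 → container 1 (new)  [load 300/750]
  250 → container 1  [load 550/750]
  100 → container 1  [load 650/750]
  200 → container 2 (new)  [load 200/750]
  200 → container 2  [load 400/750]
  300 → container 2  [load 700/750]
  150 → container 3 (new)  [load 150/750]
  150 → container 3  [load 300/750]
  100 → container 1  [load 750/750]
  500 → container 4 (new)  [load 500/750]
  300 → container 3  [load 600/750]
  50 → container 2  [load 750/750]
  300 → container 5 (new)  [load 300/750]
5 containers opened.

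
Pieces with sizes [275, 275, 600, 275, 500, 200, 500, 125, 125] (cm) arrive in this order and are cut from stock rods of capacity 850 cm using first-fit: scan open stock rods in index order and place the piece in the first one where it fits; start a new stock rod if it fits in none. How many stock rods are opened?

4

  275 → stock rod 1 (new)  [load 275/850]
  275 → stock rod 1  [load 550/850]
  600 → stock rod 2 (new)  [load 600/850]
  275 → stock rod 1  [load 825/850]
  500 → stock rod 3 (new)  [load 500/850]
  200 → stock rod 2  [load 800/850]
  500 → stock rod 4 (new)  [load 500/850]
  125 → stock rod 3  [load 625/850]
  125 → stock rod 3  [load 750/850]
4 stock rods opened.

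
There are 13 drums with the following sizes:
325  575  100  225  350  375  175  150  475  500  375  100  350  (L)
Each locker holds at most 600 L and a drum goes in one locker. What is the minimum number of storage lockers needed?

Total = 575 + 500 + 475 + 375 + 375 + 350 + 350 + 325 + 225 + 175 + 150 + 100 + 100 = 4075 L.
Lower bound: ⌈4075/600⌉ = 7 storage lockers.
Also, 8 drums each exceed 300 L, and no two of those can share a locker, so at least 8 storage lockers are needed.
A packing using 8 storage lockers:
  locker 1: 575 = 575
  locker 2: 500 + 100 = 600
  locker 3: 475 + 100 = 575
  locker 4: 375 + 225 = 600
  locker 5: 375 + 175 = 550
  locker 6: 350 + 150 = 500
  locker 7: 350 = 350
  locker 8: 325 = 325
This matches the lower bound, so 8 is optimal.

8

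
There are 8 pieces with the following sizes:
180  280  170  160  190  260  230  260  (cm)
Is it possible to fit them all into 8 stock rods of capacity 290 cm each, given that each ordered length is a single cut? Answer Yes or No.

A valid assignment using 8 stock rods:
  stock rod 1: 280 = 280
  stock rod 2: 260 = 260
  stock rod 3: 260 = 260
  stock rod 4: 230 = 230
  stock rod 5: 190 = 190
  stock rod 6: 180 = 180
  stock rod 7: 170 = 170
  stock rod 8: 160 = 160
Every load is within 290 cm, so 8 stock rods suffice.

Yes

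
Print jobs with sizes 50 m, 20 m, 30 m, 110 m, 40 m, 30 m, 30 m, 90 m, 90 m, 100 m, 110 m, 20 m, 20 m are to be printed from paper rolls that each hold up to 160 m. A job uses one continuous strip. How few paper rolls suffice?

Total = 110 + 110 + 100 + 90 + 90 + 50 + 40 + 30 + 30 + 30 + 20 + 20 + 20 = 740 m.
Lower bound: ⌈740/160⌉ = 5 paper rolls.
A packing using 5 paper rolls:
  roll 1: 110 + 50 = 160
  roll 2: 110 + 40 = 150
  roll 3: 100 + 30 + 30 = 160
  roll 4: 90 + 30 + 20 + 20 = 160
  roll 5: 90 + 20 = 110
This matches the lower bound, so 5 is optimal.

5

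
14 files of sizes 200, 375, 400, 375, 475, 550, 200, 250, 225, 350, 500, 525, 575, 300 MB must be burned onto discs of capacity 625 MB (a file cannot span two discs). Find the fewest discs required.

10

Total = 575 + 550 + 525 + 500 + 475 + 400 + 375 + 375 + 350 + 300 + 250 + 225 + 200 + 200 = 5300 MB.
Lower bound: ⌈5300/625⌉ = 9 discs.
A packing using 10 discs:
  disc 1: 575 = 575
  disc 2: 550 = 550
  disc 3: 525 = 525
  disc 4: 500 = 500
  disc 5: 475 = 475
  disc 6: 400 + 225 = 625
  disc 7: 375 + 250 = 625
  disc 8: 375 + 200 = 575
  disc 9: 350 + 200 = 550
  disc 10: 300 = 300
No arrangement into 9 discs stays within capacity, so 10 is optimal.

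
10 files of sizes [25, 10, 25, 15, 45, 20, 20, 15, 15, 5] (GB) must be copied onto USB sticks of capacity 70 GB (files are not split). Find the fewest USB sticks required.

Total = 45 + 25 + 25 + 20 + 20 + 15 + 15 + 15 + 10 + 5 = 195 GB.
Lower bound: ⌈195/70⌉ = 3 USB sticks.
A packing using 3 USB sticks:
  USB stick 1: 45 + 25 = 70
  USB stick 2: 25 + 20 + 20 + 5 = 70
  USB stick 3: 15 + 15 + 15 + 10 = 55
This matches the lower bound, so 3 is optimal.

3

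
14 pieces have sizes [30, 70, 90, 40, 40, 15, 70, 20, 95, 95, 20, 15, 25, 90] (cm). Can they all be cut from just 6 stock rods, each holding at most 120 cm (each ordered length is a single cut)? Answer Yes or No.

Total = 715 cm; ⌈715/120⌉ = 6.
The bound of 6 does not rule out 6, but exhaustive search shows no assignment into 6 stock rods of capacity 120 cm exists — the minimum is 7.

No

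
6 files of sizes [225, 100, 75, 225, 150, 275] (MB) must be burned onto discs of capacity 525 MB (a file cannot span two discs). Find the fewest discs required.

Total = 275 + 225 + 225 + 150 + 100 + 75 = 1050 MB.
Lower bound: ⌈1050/525⌉ = 2 discs.
A packing using 2 discs:
  disc 1: 275 + 150 + 100 = 525
  disc 2: 225 + 225 + 75 = 525
This matches the lower bound, so 2 is optimal.

2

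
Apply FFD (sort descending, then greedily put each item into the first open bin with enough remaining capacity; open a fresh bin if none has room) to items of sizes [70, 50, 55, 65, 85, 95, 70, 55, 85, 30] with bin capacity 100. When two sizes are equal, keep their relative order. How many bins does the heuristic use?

Sorted descending: 95, 85, 85, 70, 70, 65, 55, 55, 50, 30.
  95 → bin 1 (new)  [load 95/100]
  85 → bin 2 (new)  [load 85/100]
  85 → bin 3 (new)  [load 85/100]
  70 → bin 4 (new)  [load 70/100]
  70 → bin 5 (new)  [load 70/100]
  65 → bin 6 (new)  [load 65/100]
  55 → bin 7 (new)  [load 55/100]
  55 → bin 8 (new)  [load 55/100]
  50 → bin 9 (new)  [load 50/100]
  30 → bin 4  [load 100/100]
9 bins opened.

9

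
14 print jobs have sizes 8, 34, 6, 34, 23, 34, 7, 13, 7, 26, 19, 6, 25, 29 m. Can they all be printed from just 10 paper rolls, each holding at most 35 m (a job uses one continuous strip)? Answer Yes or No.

A valid assignment using 9 paper rolls:
  roll 1: 34 = 34
  roll 2: 34 = 34
  roll 3: 34 = 34
  roll 4: 29 + 6 = 35
  roll 5: 26 + 8 = 34
  roll 6: 25 + 7 = 32
  roll 7: 23 + 7 = 30
  roll 8: 19 + 13 = 32
  roll 9: 6 = 6
That uses only 9 ≤ 10, so 10 paper rolls are enough.

Yes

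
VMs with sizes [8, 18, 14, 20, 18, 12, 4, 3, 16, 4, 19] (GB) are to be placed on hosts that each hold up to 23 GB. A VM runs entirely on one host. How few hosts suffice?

Total = 20 + 19 + 18 + 18 + 16 + 14 + 12 + 8 + 4 + 4 + 3 = 136 GB.
Lower bound: ⌈136/23⌉ = 6 hosts.
Also, 7 VMs each exceed 23/2 GB, and no two of those can share a host, so at least 7 hosts are needed.
A packing using 7 hosts:
  host 1: 20 + 3 = 23
  host 2: 19 + 4 = 23
  host 3: 18 + 4 = 22
  host 4: 18 = 18
  host 5: 16 = 16
  host 6: 14 + 8 = 22
  host 7: 12 = 12
This matches the lower bound, so 7 is optimal.

7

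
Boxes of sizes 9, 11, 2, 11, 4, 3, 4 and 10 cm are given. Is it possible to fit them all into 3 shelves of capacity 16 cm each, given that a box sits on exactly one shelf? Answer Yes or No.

No

Total = 54 cm; ⌈54/16⌉ = 4.
At least 4 shelves are required, but only 3 are allowed.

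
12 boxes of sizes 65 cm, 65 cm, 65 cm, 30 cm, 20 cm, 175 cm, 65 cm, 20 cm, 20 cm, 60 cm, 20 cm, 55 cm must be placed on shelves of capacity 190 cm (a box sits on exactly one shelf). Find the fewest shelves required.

Total = 175 + 65 + 65 + 65 + 65 + 60 + 55 + 30 + 20 + 20 + 20 + 20 = 660 cm.
Lower bound: ⌈660/190⌉ = 4 shelves.
A packing using 4 shelves:
  shelf 1: 175 = 175
  shelf 2: 65 + 65 + 60 = 190
  shelf 3: 65 + 65 + 55 = 185
  shelf 4: 30 + 20 + 20 + 20 + 20 = 110
This matches the lower bound, so 4 is optimal.

4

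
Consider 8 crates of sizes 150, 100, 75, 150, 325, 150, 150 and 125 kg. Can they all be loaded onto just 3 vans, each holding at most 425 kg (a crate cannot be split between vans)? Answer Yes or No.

Yes

A valid assignment using 3 vans:
  van 1: 325 + 100 = 425
  van 2: 150 + 150 + 125 = 425
  van 3: 150 + 150 + 75 = 375
Every load is within 425 kg, so 3 vans suffice.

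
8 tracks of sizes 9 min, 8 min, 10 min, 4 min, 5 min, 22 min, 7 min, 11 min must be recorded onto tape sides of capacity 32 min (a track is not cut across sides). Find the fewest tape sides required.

Total = 22 + 11 + 10 + 9 + 8 + 7 + 5 + 4 = 76 min.
Lower bound: ⌈76/32⌉ = 3 tape sides.
A packing using 3 tape sides:
  side 1: 22 + 10 = 32
  side 2: 11 + 9 + 8 + 4 = 32
  side 3: 7 + 5 = 12
This matches the lower bound, so 3 is optimal.

3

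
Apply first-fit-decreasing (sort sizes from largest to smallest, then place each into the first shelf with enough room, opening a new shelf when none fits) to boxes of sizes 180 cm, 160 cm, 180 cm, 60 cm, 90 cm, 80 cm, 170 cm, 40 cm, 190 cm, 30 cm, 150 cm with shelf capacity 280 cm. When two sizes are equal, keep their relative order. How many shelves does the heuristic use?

Sorted descending: 190, 180, 180, 170, 160, 150, 90, 80, 60, 40, 30.
  190 → shelf 1 (new)  [load 190/280]
  180 → shelf 2 (new)  [load 180/280]
  180 → shelf 3 (new)  [load 180/280]
  170 → shelf 4 (new)  [load 170/280]
  160 → shelf 5 (new)  [load 160/280]
  150 → shelf 6 (new)  [load 150/280]
  90 → shelf 1  [load 280/280]
  80 → shelf 2  [load 260/280]
  60 → shelf 3  [load 240/280]
  40 → shelf 3  [load 280/280]
  30 → shelf 4  [load 200/280]
6 shelves opened.

6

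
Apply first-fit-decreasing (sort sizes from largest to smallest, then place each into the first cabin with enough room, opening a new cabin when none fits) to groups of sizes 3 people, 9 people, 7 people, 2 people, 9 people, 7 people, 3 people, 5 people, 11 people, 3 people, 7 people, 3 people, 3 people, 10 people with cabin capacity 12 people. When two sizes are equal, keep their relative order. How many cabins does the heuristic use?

Sorted descending: 11, 10, 9, 9, 7, 7, 7, 5, 3, 3, 3, 3, 3, 2.
  11 → cabin 1 (new)  [load 11/12]
  10 → cabin 2 (new)  [load 10/12]
  9 → cabin 3 (new)  [load 9/12]
  9 → cabin 4 (new)  [load 9/12]
  7 → cabin 5 (new)  [load 7/12]
  7 → cabin 6 (new)  [load 7/12]
  7 → cabin 7 (new)  [load 7/12]
  5 → cabin 5  [load 12/12]
  3 → cabin 3  [load 12/12]
  3 → cabin 4  [load 12/12]
  3 → cabin 6  [load 10/12]
  3 → cabin 7  [load 10/12]
  3 → cabin 8 (new)  [load 3/12]
  2 → cabin 2  [load 12/12]
8 cabins opened.

8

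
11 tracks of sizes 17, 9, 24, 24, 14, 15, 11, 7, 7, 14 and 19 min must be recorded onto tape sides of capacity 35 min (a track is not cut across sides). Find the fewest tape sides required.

5

Total = 24 + 24 + 19 + 17 + 15 + 14 + 14 + 11 + 9 + 7 + 7 = 161 min.
Lower bound: ⌈161/35⌉ = 5 tape sides.
A packing using 5 tape sides:
  side 1: 24 + 11 = 35
  side 2: 24 + 9 = 33
  side 3: 19 + 15 = 34
  side 4: 17 + 14 = 31
  side 5: 14 + 7 + 7 = 28
This matches the lower bound, so 5 is optimal.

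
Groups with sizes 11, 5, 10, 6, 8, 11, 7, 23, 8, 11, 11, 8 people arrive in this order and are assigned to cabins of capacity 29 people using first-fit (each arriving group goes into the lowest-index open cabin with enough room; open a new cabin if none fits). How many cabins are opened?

  11 → cabin 1 (new)  [load 11/29]
  5 → cabin 1  [load 16/29]
  10 → cabin 1  [load 26/29]
  6 → cabin 2 (new)  [load 6/29]
  8 → cabin 2  [load 14/29]
  11 → cabin 2  [load 25/29]
  7 → cabin 3 (new)  [load 7/29]
  23 → cabin 4 (new)  [load 23/29]
  8 → cabin 3  [load 15/29]
  11 → cabin 3  [load 26/29]
  11 → cabin 5 (new)  [load 11/29]
  8 → cabin 5  [load 19/29]
5 cabins opened.

5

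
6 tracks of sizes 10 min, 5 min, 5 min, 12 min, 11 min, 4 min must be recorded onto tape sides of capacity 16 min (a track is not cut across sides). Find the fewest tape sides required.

3

Total = 12 + 11 + 10 + 5 + 5 + 4 = 47 min.
Lower bound: ⌈47/16⌉ = 3 tape sides.
A packing using 3 tape sides:
  side 1: 12 + 4 = 16
  side 2: 11 + 5 = 16
  side 3: 10 + 5 = 15
This matches the lower bound, so 3 is optimal.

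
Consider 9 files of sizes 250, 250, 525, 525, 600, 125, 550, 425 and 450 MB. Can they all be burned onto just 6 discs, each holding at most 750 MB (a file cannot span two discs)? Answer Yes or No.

Yes

A valid assignment using 6 discs:
  disc 1: 600 + 125 = 725
  disc 2: 550 = 550
  disc 3: 525 = 525
  disc 4: 525 = 525
  disc 5: 450 + 250 = 700
  disc 6: 425 + 250 = 675
Every load is within 750 MB, so 6 discs suffice.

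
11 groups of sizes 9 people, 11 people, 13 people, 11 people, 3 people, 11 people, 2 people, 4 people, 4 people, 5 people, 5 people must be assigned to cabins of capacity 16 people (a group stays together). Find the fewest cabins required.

Total = 13 + 11 + 11 + 11 + 9 + 5 + 5 + 4 + 4 + 3 + 2 = 78 people.
Lower bound: ⌈78/16⌉ = 5 cabins.
A packing using 5 cabins:
  cabin 1: 13 + 3 = 16
  cabin 2: 11 + 5 = 16
  cabin 3: 11 + 5 = 16
  cabin 4: 11 + 4 = 15
  cabin 5: 9 + 4 + 2 = 15
This matches the lower bound, so 5 is optimal.

5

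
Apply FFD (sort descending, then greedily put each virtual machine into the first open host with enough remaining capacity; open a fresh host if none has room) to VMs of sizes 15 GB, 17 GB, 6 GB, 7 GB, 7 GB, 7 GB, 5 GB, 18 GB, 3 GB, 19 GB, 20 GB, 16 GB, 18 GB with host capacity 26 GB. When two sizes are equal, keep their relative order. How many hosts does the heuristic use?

7

Sorted descending: 20, 19, 18, 18, 17, 16, 15, 7, 7, 7, 6, 5, 3.
  20 → host 1 (new)  [load 20/26]
  19 → host 2 (new)  [load 19/26]
  18 → host 3 (new)  [load 18/26]
  18 → host 4 (new)  [load 18/26]
  17 → host 5 (new)  [load 17/26]
  16 → host 6 (new)  [load 16/26]
  15 → host 7 (new)  [load 15/26]
  7 → host 2  [load 26/26]
  7 → host 3  [load 25/26]
  7 → host 4  [load 25/26]
  6 → host 1  [load 26/26]
  5 → host 5  [load 22/26]
  3 → host 5  [load 25/26]
7 hosts opened.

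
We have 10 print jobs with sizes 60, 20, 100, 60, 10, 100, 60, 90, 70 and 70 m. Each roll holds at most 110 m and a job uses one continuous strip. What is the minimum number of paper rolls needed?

Total = 100 + 100 + 90 + 70 + 70 + 60 + 60 + 60 + 20 + 10 = 640 m.
Lower bound: ⌈640/110⌉ = 6 paper rolls.
Also, 8 print jobs each exceed 55 m, and no two of those can share a roll, so at least 8 paper rolls are needed.
A packing using 8 paper rolls:
  roll 1: 100 + 10 = 110
  roll 2: 100 = 100
  roll 3: 90 + 20 = 110
  roll 4: 70 = 70
  roll 5: 70 = 70
  roll 6: 60 = 60
  roll 7: 60 = 60
  roll 8: 60 = 60
This matches the lower bound, so 8 is optimal.

8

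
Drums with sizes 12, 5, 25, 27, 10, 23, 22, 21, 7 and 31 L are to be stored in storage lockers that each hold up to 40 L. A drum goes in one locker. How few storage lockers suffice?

Total = 31 + 27 + 25 + 23 + 22 + 21 + 12 + 10 + 7 + 5 = 183 L.
Lower bound: ⌈183/40⌉ = 5 storage lockers.
Also, 6 drums each exceed 20 L, and no two of those can share a locker, so at least 6 storage lockers are needed.
A packing using 6 storage lockers:
  locker 1: 31 + 7 = 38
  locker 2: 27 + 12 = 39
  locker 3: 25 + 10 + 5 = 40
  locker 4: 23 = 23
  locker 5: 22 = 22
  locker 6: 21 = 21
This matches the lower bound, so 6 is optimal.

6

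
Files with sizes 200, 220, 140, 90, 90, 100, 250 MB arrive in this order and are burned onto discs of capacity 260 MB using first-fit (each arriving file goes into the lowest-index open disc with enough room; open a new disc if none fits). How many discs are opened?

  200 → disc 1 (new)  [load 200/260]
  220 → disc 2 (new)  [load 220/260]
  140 → disc 3 (new)  [load 140/260]
  90 → disc 3  [load 230/260]
  90 → disc 4 (new)  [load 90/260]
  100 → disc 4  [load 190/260]
  250 → disc 5 (new)  [load 250/260]
5 discs opened.

5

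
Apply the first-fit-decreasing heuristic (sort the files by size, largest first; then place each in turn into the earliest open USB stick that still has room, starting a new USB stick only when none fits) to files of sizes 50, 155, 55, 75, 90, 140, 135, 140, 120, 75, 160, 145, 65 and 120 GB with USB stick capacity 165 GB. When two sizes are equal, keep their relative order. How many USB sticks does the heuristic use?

11

Sorted descending: 160, 155, 145, 140, 140, 135, 120, 120, 90, 75, 75, 65, 55, 50.
  160 → USB stick 1 (new)  [load 160/165]
  155 → USB stick 2 (new)  [load 155/165]
  145 → USB stick 3 (new)  [load 145/165]
  140 → USB stick 4 (new)  [load 140/165]
  140 → USB stick 5 (new)  [load 140/165]
  135 → USB stick 6 (new)  [load 135/165]
  120 → USB stick 7 (new)  [load 120/165]
  120 → USB stick 8 (new)  [load 120/165]
  90 → USB stick 9 (new)  [load 90/165]
  75 → USB stick 9  [load 165/165]
  75 → USB stick 10 (new)  [load 75/165]
  65 → USB stick 10  [load 140/165]
  55 → USB stick 11 (new)  [load 55/165]
  50 → USB stick 11  [load 105/165]
11 USB sticks opened.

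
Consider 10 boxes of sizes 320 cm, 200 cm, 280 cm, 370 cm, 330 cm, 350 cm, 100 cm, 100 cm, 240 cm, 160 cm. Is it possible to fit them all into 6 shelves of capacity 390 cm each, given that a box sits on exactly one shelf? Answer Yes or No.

Total = 2450 cm; ⌈2450/390⌉ = 7.
At least 7 shelves are required, but only 6 are allowed.

No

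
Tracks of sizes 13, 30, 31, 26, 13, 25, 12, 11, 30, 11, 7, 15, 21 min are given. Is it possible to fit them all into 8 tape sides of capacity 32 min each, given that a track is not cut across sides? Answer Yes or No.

Total = 245 min; ⌈245/32⌉ = 8.
The bound of 8 does not rule out 8, but exhaustive search shows no assignment into 8 tape sides of capacity 32 min exists — the minimum is 9.

No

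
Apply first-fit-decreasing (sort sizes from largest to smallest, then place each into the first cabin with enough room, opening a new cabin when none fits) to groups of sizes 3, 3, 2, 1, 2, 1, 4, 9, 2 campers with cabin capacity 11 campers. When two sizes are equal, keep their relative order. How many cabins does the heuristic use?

3

Sorted descending: 9, 4, 3, 3, 2, 2, 2, 1, 1.
  9 → cabin 1 (new)  [load 9/11]
  4 → cabin 2 (new)  [load 4/11]
  3 → cabin 2  [load 7/11]
  3 → cabin 2  [load 10/11]
  2 → cabin 1  [load 11/11]
  2 → cabin 3 (new)  [load 2/11]
  2 → cabin 3  [load 4/11]
  1 → cabin 2  [load 11/11]
  1 → cabin 3  [load 5/11]
3 cabins opened.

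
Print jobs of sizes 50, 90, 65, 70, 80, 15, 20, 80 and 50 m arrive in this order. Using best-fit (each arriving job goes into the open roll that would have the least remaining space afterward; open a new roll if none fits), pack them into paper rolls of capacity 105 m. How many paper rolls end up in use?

  50 → roll 1 (new)  [load 50/105]
  90 → roll 2 (new)  [load 90/105]
  65 → roll 3 (new)  [load 65/105]
  70 → roll 4 (new)  [load 70/105]
  80 → roll 5 (new)  [load 80/105]
  15 → roll 2  [load 105/105]
  20 → roll 5  [load 100/105]
  80 → roll 6 (new)  [load 80/105]
  50 → roll 1  [load 100/105]
6 paper rolls opened.

6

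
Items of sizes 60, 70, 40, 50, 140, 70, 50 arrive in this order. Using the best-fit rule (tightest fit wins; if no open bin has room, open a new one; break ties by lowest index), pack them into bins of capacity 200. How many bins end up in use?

  60 → bin 1 (new)  [load 60/200]
  70 → bin 1  [load 130/200]
  40 → bin 1  [load 170/200]
  50 → bin 2 (new)  [load 50/200]
  140 → bin 2  [load 190/200]
  70 → bin 3 (new)  [load 70/200]
  50 → bin 3  [load 120/200]
3 bins opened.

3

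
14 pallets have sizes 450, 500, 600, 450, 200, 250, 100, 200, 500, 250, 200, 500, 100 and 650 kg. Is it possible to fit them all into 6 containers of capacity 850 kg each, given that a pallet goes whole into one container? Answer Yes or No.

No

Total = 4950 kg; ⌈4950/850⌉ = 6.
7 pallets each exceed half the capacity and cannot share a container, forcing at least 7 containers.
At least 7 containers are required, but only 6 are allowed.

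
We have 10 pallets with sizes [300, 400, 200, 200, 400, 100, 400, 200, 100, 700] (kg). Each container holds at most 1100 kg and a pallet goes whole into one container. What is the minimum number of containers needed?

Total = 700 + 400 + 400 + 400 + 300 + 200 + 200 + 200 + 100 + 100 = 3000 kg.
Lower bound: ⌈3000/1100⌉ = 3 containers.
A packing using 3 containers:
  container 1: 700 + 400 = 1100
  container 2: 400 + 400 + 300 = 1100
  container 3: 200 + 200 + 200 + 100 + 100 = 800
This matches the lower bound, so 3 is optimal.

3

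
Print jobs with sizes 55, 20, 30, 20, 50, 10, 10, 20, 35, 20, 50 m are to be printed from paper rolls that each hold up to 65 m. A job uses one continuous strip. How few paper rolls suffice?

Total = 55 + 50 + 50 + 35 + 30 + 20 + 20 + 20 + 20 + 10 + 10 = 320 m.
Lower bound: ⌈320/65⌉ = 5 paper rolls.
A packing using 6 paper rolls:
  roll 1: 55 + 10 = 65
  roll 2: 50 + 10 = 60
  roll 3: 50 = 50
  roll 4: 35 + 30 = 65
  roll 5: 20 + 20 + 20 = 60
  roll 6: 20 = 20
No arrangement into 5 paper rolls stays within capacity, so 6 is optimal.

6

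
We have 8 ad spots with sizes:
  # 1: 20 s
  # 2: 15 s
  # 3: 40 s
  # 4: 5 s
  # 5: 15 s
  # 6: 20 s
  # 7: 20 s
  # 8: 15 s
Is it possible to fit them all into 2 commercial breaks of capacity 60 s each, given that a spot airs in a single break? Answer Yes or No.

No

Total = 150 s; ⌈150/60⌉ = 3.
At least 3 commercial breaks are required, but only 2 are allowed.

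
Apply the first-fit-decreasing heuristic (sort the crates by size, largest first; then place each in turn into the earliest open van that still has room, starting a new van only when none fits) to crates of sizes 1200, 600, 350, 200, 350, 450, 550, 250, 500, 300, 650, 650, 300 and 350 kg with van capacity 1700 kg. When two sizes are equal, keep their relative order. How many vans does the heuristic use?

5

Sorted descending: 1200, 650, 650, 600, 550, 500, 450, 350, 350, 350, 300, 300, 250, 200.
  1200 → van 1 (new)  [load 1200/1700]
  650 → van 2 (new)  [load 650/1700]
  650 → van 2  [load 1300/1700]
  600 → van 3 (new)  [load 600/1700]
  550 → van 3  [load 1150/1700]
  500 → van 1  [load 1700/1700]
  450 → van 3  [load 1600/1700]
  350 → van 2  [load 1650/1700]
  350 → van 4 (new)  [load 350/1700]
  350 → van 4  [load 700/1700]
  300 → van 4  [load 1000/1700]
  300 → van 4  [load 1300/1700]
  250 → van 4  [load 1550/1700]
  200 → van 5 (new)  [load 200/1700]
5 vans opened.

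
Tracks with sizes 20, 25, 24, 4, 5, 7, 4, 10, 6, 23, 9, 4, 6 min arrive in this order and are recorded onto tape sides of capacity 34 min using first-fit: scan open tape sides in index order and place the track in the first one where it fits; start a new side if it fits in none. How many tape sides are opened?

5

  20 → side 1 (new)  [load 20/34]
  25 → side 2 (new)  [load 25/34]
  24 → side 3 (new)  [load 24/34]
  4 → side 1  [load 24/34]
  5 → side 1  [load 29/34]
  7 → side 2  [load 32/34]
  4 → side 1  [load 33/34]
  10 → side 3  [load 34/34]
  6 → side 4 (new)  [load 6/34]
  23 → side 4  [load 29/34]
  9 → side 5 (new)  [load 9/34]
  4 → side 4  [load 33/34]
  6 → side 5  [load 15/34]
5 tape sides opened.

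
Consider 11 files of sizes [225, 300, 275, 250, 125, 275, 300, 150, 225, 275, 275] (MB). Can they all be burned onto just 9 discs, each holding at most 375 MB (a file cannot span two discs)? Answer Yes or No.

Yes

A valid assignment using 9 discs:
  disc 1: 300 = 300
  disc 2: 300 = 300
  disc 3: 275 = 275
  disc 4: 275 = 275
  disc 5: 275 = 275
  disc 6: 275 = 275
  disc 7: 250 + 125 = 375
  disc 8: 225 + 150 = 375
  disc 9: 225 = 225
Every load is within 375 MB, so 9 discs suffice.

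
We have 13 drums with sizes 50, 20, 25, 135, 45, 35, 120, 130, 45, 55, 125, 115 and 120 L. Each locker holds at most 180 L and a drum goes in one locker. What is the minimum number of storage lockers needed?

Total = 135 + 130 + 125 + 120 + 120 + 115 + 55 + 50 + 45 + 45 + 35 + 25 + 20 = 1020 L.
Lower bound: ⌈1020/180⌉ = 6 storage lockers.
A packing using 6 storage lockers:
  locker 1: 135 + 45 = 180
  locker 2: 130 + 50 = 180
  locker 3: 125 + 55 = 180
  locker 4: 120 + 45 = 165
  locker 5: 120 + 35 + 25 = 180
  locker 6: 115 + 20 = 135
This matches the lower bound, so 6 is optimal.

6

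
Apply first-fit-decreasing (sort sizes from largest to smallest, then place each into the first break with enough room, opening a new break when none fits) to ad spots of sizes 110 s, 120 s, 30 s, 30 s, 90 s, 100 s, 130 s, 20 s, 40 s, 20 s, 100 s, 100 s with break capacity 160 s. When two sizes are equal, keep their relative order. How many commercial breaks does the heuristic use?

7

Sorted descending: 130, 120, 110, 100, 100, 100, 90, 40, 30, 30, 20, 20.
  130 → break 1 (new)  [load 130/160]
  120 → break 2 (new)  [load 120/160]
  110 → break 3 (new)  [load 110/160]
  100 → break 4 (new)  [load 100/160]
  100 → break 5 (new)  [load 100/160]
  100 → break 6 (new)  [load 100/160]
  90 → break 7 (new)  [load 90/160]
  40 → break 2  [load 160/160]
  30 → break 1  [load 160/160]
  30 → break 3  [load 140/160]
  20 → break 3  [load 160/160]
  20 → break 4  [load 120/160]
7 commercial breaks opened.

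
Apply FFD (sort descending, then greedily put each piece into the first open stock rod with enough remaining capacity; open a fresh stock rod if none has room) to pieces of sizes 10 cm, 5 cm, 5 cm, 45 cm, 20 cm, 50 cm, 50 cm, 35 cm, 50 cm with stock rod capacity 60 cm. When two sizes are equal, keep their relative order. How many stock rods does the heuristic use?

Sorted descending: 50, 50, 50, 45, 35, 20, 10, 5, 5.
  50 → stock rod 1 (new)  [load 50/60]
  50 → stock rod 2 (new)  [load 50/60]
  50 → stock rod 3 (new)  [load 50/60]
  45 → stock rod 4 (new)  [load 45/60]
  35 → stock rod 5 (new)  [load 35/60]
  20 → stock rod 5  [load 55/60]
  10 → stock rod 1  [load 60/60]
  5 → stock rod 2  [load 55/60]
  5 → stock rod 2  [load 60/60]
5 stock rods opened.

5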